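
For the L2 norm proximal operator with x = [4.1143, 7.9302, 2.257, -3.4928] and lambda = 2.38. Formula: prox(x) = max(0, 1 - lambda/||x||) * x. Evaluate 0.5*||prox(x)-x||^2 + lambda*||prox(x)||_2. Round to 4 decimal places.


Step 1: Compute ||x||.
||x|| = 9.8544
Step 2: Compute scaling factor.
scale = max(0, 1 - 2.38/9.8544) = 0.7585
Step 3: prox(x) = [3.1206, 6.0149, 1.7119, -2.6492]
||prox(x)|| = 7.4744
Step 4: Proximal objective.
0.5*||prox-x||^2 = 2.8322
lambda*||prox|| = 17.7891
Total = 20.6213


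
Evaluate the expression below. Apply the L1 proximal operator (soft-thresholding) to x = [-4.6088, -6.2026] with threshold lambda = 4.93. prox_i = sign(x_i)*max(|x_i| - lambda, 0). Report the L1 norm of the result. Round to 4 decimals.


Soft-thresholding with lambda = 4.93:
prox(-4.6088) = sign(-4.6088)*max(|-4.6088| - 4.93, 0) = 0.0
prox(-6.2026) = sign(-6.2026)*max(|-6.2026| - 4.93, 0) = -1.2726
prox(x) = [0.0, -1.2726]
||prox(x)||_1 = 0.0 + 1.2726 = 1.2726


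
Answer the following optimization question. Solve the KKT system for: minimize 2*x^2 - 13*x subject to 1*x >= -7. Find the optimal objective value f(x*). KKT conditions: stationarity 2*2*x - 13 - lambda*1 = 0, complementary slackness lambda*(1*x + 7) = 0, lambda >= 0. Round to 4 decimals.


Step 1: Try lambda = 0 (constraint inactive).
Stationarity: 2*2*x - 13 = 0
x* = 13/(2*2) = 3.25
Check constraint: 1*3.25 = 3.25 >= -7 -- satisfied.
Step 2: Compute optimal value.
f(x*) = 2*3.25^2 - 13*3.25 = -21.125


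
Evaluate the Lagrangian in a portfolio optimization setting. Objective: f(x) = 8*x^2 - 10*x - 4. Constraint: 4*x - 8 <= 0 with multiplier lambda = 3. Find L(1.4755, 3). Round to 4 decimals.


Step 1: Evaluate f(x).
f(1.4755) = 8*1.4755^2 - 10*1.4755 - 4 = -1.3382
Step 2: Evaluate g(x).
g(1.4755) = 4*1.4755 - 8 = -2.098
Step 3: Compute Lagrangian.
L = -1.3382 + 3*-2.098 = -7.6322


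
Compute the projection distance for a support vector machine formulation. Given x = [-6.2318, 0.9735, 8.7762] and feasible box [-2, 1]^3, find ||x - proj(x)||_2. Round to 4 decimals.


Project each component onto [-2, 1].
clip(-6.2318) = -2.0, clip(0.9735) = 0.9735, clip(8.7762) = 1.0
Projection = [-2.0, 0.9735, 1.0]
Squared diffs: [17.9081, 0.0, 60.4693]
Distance = sqrt(78.3774) = 8.8531


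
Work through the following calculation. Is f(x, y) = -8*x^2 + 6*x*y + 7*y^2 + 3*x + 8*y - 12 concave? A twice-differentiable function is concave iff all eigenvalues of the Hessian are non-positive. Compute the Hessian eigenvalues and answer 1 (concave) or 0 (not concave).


The Hessian of f(x,y) = -8*x^2 + 6*x*y + 7*y^2 + 3*x + 8*y - 12 is:
H = [[-16, 6], [6, 14]]
Trace = -16 + 14 = -2
Determinant = -16*14 - (6)^2 = -260
Discriminant = (-2)^2 - 4*-260 = 1044.0
Eigenvalues: lambda_1 = -17.1555, lambda_2 = 15.1555
The function is not concave.

0


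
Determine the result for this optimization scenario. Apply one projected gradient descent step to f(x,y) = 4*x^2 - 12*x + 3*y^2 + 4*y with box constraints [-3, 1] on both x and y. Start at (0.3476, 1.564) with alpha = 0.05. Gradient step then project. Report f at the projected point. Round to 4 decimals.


Step 1: Compute gradient at (0.3476, 1.564).
grad_x = 2*4*0.3476 - 12 = -9.2192
grad_y = 2*3*1.564 + 4 = 13.384
Step 2: Gradient step.
x_raw = 0.3476 - 0.05*-9.2192 = 0.8086
y_raw = 1.564 - 0.05*13.384 = 0.8948
Step 3: Project onto [-3, 1].
x_proj = clip(0.8086) = 0.8086
y_proj = clip(0.8948) = 0.8948
Step 4: Evaluate f.
f(0.8086, 0.8948) = -1.1064


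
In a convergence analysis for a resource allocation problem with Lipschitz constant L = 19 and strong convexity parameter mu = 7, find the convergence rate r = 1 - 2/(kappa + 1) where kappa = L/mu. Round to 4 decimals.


Step 1: Compute the condition number.
kappa = L/mu = 19/7 = 2.7143
Step 2: Compute the convergence rate.
r = 1 - 2/(kappa + 1) = 1 - 2*mu/(L + mu) = (L - mu)/(L + mu) = 12/26 = 0.4615


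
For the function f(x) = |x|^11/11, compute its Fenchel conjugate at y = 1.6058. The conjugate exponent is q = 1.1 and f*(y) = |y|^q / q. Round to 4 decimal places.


The conjugate exponent q satisfies 1/p + 1/q = 1.
p = 11, so q = 11/(11 - 1) = 1.1
|y|^q = 1.6058^1.1 = 1.6837
f*(1.6058) = 1.6837 / 1.1 = 1.5306


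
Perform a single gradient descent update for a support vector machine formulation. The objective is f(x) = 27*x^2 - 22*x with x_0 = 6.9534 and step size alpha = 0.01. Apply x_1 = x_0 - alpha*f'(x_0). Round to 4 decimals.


We compute the gradient at x_0 and apply the update.
f'(x) = 54*x - 22
f'(6.9534) = 54*6.9534 - 22 = 353.4836
x_1 = 6.9534 - 0.01*353.4836 = 3.4186


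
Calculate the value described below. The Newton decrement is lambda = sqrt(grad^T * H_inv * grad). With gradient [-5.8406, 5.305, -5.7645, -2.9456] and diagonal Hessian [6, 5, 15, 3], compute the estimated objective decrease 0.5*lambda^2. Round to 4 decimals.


Step 1: H is diagonal, so H^(-1) * g = [-0.9734, 1.061, -0.3843, -0.9819].
Step 2: g^T H^(-1) g = sum_i g_i^2 / H_ii
  = (-5.8406)^2/6 + (5.305)^2/5 + (-5.7645)^2/15 + (-2.9456)^2/3
  = 5.6854 + 5.6286 + 2.2153 + 2.8922 = 16.4215
Step 3: Objective decrease = 0.5 * g^T H^(-1) g = 8.2108


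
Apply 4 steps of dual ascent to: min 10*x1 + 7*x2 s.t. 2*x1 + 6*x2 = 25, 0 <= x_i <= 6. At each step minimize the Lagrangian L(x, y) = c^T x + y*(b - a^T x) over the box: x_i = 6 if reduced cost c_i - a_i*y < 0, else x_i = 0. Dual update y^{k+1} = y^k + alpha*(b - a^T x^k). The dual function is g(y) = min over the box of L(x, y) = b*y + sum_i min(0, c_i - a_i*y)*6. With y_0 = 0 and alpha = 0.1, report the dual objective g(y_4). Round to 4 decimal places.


Dual ascent for LP: min 10*x1 + 7*x2, 2*x1 + 6*x2 = 25, 0 <= x_i <= 6
Step 1: y^k = 0.0, reduced costs: (10.0, 7.0)
  x^k = (0.0, 0.0), subgradient = b - a^T x = 25.0
  y^{k+1} = 0.0 + 0.1*25.0 = 2.5
Step 2: y^k = 2.5, reduced costs: (5.0, -8.0)
  x^k = (0.0, 6.0), subgradient = b - a^T x = -11.0
  y^{k+1} = 2.5 + 0.1*-11.0 = 1.4
Step 3: y^k = 1.4, reduced costs: (7.2, -1.4)
  x^k = (0.0, 6.0), subgradient = b - a^T x = -11.0
  y^{k+1} = 1.4 + 0.1*-11.0 = 0.3
Step 4: y^k = 0.3, reduced costs: (9.4, 5.2)
  x^k = (0.0, 0.0), subgradient = b - a^T x = 25.0
  y^{k+1} = 0.3 + 0.1*25.0 = 2.8
Dual objective at y_4 = 2.8: reduced costs (4.4, -9.8), box minimizer x = (0.0, 6.0)
g(y_4) = b*y + (c1 - a1*y)*x1 + (c2 - a2*y)*x2 = 25*2.8 + 4.4*0.0 + (-9.8)*6.0 = 70.0 + 0.0 - 58.8 = 11.2


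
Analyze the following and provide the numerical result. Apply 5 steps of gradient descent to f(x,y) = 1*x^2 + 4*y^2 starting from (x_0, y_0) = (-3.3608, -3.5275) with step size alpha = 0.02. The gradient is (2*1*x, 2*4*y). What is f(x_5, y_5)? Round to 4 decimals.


Gradient descent on f(x,y) = 1*x^2 + 4*y^2.
Starting point: (-3.3608, -3.5275), alpha = 0.02
Step 1: grad_x = 2*1*-3.3608 = -6.7216, grad_y = 2*4*-3.5275 = -28.22
  x_1 = -3.3608 - 0.02*-6.7216 = -3.2264
  y_1 = -3.5275 - 0.02*-28.22 = -2.9631
Step 2: grad_x = 2*1*-3.2264 = -6.4527, grad_y = 2*4*-2.9631 = -23.7048
  x_2 = -3.2264 - 0.02*-6.4527 = -3.0973
  y_2 = -2.9631 - 0.02*-23.7048 = -2.489
Step 3: grad_x = 2*1*-3.0973 = -6.1946, grad_y = 2*4*-2.489 = -19.912
  x_3 = -3.0973 - 0.02*-6.1946 = -2.9734
  y_3 = -2.489 - 0.02*-19.912 = -2.0908
Step 4: grad_x = 2*1*-2.9734 = -5.9468, grad_y = 2*4*-2.0908 = -16.7261
  x_4 = -2.9734 - 0.02*-5.9468 = -2.8545
  y_4 = -2.0908 - 0.02*-16.7261 = -1.7562
Step 5: grad_x = 2*1*-2.8545 = -5.709, grad_y = 2*4*-1.7562 = -14.0499
  x_5 = -2.8545 - 0.02*-5.709 = -2.7403
  y_5 = -1.7562 - 0.02*-14.0499 = -1.4752
f(-2.7403, -1.4752) = 1*(-2.7403)^2 + 4*(-1.4752)^2 = 16.2146


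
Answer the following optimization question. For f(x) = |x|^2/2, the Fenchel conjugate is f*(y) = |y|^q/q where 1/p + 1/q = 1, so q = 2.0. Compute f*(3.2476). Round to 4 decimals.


The conjugate exponent q satisfies 1/p + 1/q = 1.
p = 2, so q = 2/(2 - 1) = 2.0
|y|^q = 3.2476^2.0 = 10.5469
f*(3.2476) = 10.5469 / 2.0 = 5.2735


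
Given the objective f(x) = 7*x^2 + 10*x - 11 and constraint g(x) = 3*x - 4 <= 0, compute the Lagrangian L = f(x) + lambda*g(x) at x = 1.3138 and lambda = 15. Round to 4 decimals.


Step 1: Evaluate f(x).
f(1.3138) = 7*1.3138^2 + 10*1.3138 - 11 = 14.2205
Step 2: Evaluate g(x).
g(1.3138) = 3*1.3138 - 4 = -0.0586
Step 3: Compute Lagrangian.
L = 14.2205 + 15*-0.0586 = 13.3415


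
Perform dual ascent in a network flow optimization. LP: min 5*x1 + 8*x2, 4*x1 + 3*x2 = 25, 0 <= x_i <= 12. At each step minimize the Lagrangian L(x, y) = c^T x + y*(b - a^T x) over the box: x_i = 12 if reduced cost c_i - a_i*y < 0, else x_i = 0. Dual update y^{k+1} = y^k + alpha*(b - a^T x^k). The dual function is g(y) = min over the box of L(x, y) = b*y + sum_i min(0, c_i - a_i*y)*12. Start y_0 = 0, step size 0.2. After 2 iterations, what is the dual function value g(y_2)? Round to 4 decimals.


Dual ascent for LP: min 5*x1 + 8*x2, 4*x1 + 3*x2 = 25, 0 <= x_i <= 12
Step 1: y^k = 0.0, reduced costs: (5.0, 8.0)
  x^k = (0.0, 0.0), subgradient = b - a^T x = 25.0
  y^{k+1} = 0.0 + 0.2*25.0 = 5.0
Step 2: y^k = 5.0, reduced costs: (-15.0, -7.0)
  x^k = (12.0, 12.0), subgradient = b - a^T x = -59.0
  y^{k+1} = 5.0 + 0.2*-59.0 = -6.8
Dual objective at y_2 = -6.8: reduced costs (32.2, 28.4), box minimizer x = (0.0, 0.0)
g(y_2) = b*y + (c1 - a1*y)*x1 + (c2 - a2*y)*x2 = 25*(-6.8) + 32.2*0.0 + 28.4*0.0 = -170.0 + 0.0 + 0.0 = -170.0


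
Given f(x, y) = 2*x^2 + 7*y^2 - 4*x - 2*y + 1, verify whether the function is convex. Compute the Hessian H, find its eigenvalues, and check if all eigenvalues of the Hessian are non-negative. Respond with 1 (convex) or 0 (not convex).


The Hessian of f(x,y) = 2*x^2 + 7*y^2 - 4*x - 2*y + 1 is:
H = [[4, 0], [0, 14]]
Trace = 4 + 14 = 18
Determinant = 4*14 - (0)^2 = 56
Discriminant = (18)^2 - 4*56 = 100.0
Eigenvalues: lambda_1 = 4.0, lambda_2 = 14.0
The function is convex.

1


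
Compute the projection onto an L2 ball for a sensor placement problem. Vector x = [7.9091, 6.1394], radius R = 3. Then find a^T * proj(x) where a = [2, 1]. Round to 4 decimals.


Step 1: Compute ||x|| (intermediates to 6 decimals).
||x|| = sqrt(7.9091^2 + 6.1394^2) = 10.012297
Step 2: Project.
Since ||x|| > R, scale = R/||x|| = 3/10.012297 = 0.299632, proj(x) = scale * x
proj(x) = [2.369819, 1.839561]
Step 3: Dot product.
a^T * proj(x) = 2*2.369819 + 1*1.839561 = 6.5792


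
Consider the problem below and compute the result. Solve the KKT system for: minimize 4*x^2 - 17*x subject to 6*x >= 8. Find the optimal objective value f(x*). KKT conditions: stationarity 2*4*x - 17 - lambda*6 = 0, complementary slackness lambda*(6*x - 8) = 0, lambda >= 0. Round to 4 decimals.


Step 1: Try lambda = 0 (constraint inactive).
Stationarity: 2*4*x - 17 = 0
x* = 17/(2*4) = 2.125
Check constraint: 6*2.125 = 12.75 >= 8 -- satisfied.
Step 2: Compute optimal value.
f(x*) = 4*2.125^2 - 17*2.125 = -18.0625


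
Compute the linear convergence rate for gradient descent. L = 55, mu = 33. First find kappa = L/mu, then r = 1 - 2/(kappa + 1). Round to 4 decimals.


Step 1: Compute the condition number.
kappa = L/mu = 55/33 = 1.6667
Step 2: Compute the convergence rate.
r = 1 - 2/(kappa + 1) = 1 - 2*mu/(L + mu) = (L - mu)/(L + mu) = 22/88 = 0.25


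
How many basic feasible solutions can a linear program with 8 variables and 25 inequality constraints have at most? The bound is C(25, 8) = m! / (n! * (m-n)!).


Each vertex corresponds to some choice of n active constraints out of m, so the number of vertices is at most C(m, n) = m! / (n!(m-n)!).
m = 25, n = 8
Numerator: 25 * 24 * 23 * 22 * 21 * 20 * 19 * 18
Denominator: 8! = 40320
C(25, 8) = 1081575


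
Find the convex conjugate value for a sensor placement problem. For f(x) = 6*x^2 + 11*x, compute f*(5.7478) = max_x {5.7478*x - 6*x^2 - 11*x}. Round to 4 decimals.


f*(y) = sup_x {y*x - a*x^2 - b*x} = sup_x {(y-b)*x - a*x^2}
FOC: (y - b) - 2a*x = 0 => x* = (y - b)/(2a)
x* = (5.7478 - 11)/(2*6) = -0.4377
f*(5.7478) = (y-b)^2/(4a) = (5.7478 - 11)^2/(4*6)
= 27.5856/24 = 1.1494


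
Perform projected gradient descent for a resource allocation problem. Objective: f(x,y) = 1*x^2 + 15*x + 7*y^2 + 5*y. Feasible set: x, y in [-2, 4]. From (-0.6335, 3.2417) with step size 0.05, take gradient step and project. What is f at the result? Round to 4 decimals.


Step 1: Compute gradient at (-0.6335, 3.2417).
grad_x = 2*1*-0.6335 + 15 = 13.733
grad_y = 2*7*3.2417 + 5 = 50.3838
Step 2: Gradient step.
x_raw = -0.6335 - 0.05*13.733 = -1.3202
y_raw = 3.2417 - 0.05*50.3838 = 0.7225
Step 3: Project onto [-2, 4].
x_proj = clip(-1.3202) = -1.3202
y_proj = clip(0.7225) = 0.7225
Step 4: Evaluate f.
f(-1.3202, 0.7225) = -10.7928


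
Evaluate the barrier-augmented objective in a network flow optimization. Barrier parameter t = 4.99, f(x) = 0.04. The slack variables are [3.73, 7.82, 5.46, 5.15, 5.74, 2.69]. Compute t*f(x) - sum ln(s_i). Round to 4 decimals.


Step 1: Compute log-barrier.
ln values: [1.3164, 2.0567, 1.6974, 1.639, 1.7475, 0.9895]
phi = -(1.3164 + 2.0567 + 1.6974 + 1.639 + 1.7475 + 0.9895) = -9.4465
Step 2: Compute augmented objective.
t*f(x) = 4.99*0.04 = 0.1996
Total = 0.1996 - 9.4465 = -9.2469


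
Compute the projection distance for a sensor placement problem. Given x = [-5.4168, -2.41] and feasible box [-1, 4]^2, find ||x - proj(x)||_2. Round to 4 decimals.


Project each component onto [-1, 4].
clip(-5.4168) = -1.0, clip(-2.41) = -1.0
Projection = [-1.0, -1.0]
Squared diffs: [19.5081, 1.9881]
Distance = sqrt(21.4962) = 4.6364


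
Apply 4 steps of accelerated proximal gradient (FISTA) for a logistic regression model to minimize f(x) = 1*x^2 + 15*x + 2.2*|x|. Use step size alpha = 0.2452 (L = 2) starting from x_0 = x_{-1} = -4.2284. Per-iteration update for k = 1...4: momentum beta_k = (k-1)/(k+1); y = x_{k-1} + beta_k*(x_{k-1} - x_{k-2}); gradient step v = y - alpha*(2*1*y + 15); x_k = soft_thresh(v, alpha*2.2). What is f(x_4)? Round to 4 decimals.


FISTA on f(x) = 1*x^2 + 15*x + 2.2*|x|
L = 2, alpha = 0.2452
Iteration 1: beta = 0.0, y = -4.2284 + 0.0*(-4.2284 + 4.2284) = -4.2284
  grad(y) = 6.5432, v = y - alpha*grad = -5.8328
  prox(v) = soft_thresh(-5.8328, 0.5394) = -5.2934
Iteration 2: beta = 0.3333, y = -5.2934 + 0.3333*(-5.2934 + 4.2284) = -5.6483
  grad(y) = 3.7033, v = y - alpha*grad = -6.5564
  prox(v) = soft_thresh(-6.5564, 0.5394) = -6.017
Iteration 3: beta = 0.5, y = -6.017 + 0.5*(-6.017 + 5.2934) = -6.3788
  grad(y) = 2.2425, v = y - alpha*grad = -6.9286
  prox(v) = soft_thresh(-6.9286, 0.5394) = -6.3892
Iteration 4: beta = 0.6, y = -6.3892 + 0.6*(-6.3892 + 6.017) = -6.6125
  grad(y) = 1.775, v = y - alpha*grad = -7.0477
  prox(v) = soft_thresh(-7.0477, 0.5394) = -6.5083
f(x_4) = 1*(-6.5083)^2 + 15*(-6.5083) + 2.2*|-6.5083| = -40.9483


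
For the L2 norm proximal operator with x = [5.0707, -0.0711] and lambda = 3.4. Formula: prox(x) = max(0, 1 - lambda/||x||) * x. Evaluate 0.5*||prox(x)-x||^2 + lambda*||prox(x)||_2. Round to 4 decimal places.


Step 1: Compute ||x||.
||x|| = 5.0712
Step 2: Compute scaling factor.
scale = max(0, 1 - 3.4/5.0712) = 0.3295
Step 3: prox(x) = [1.671, -0.0234]
||prox(x)|| = 1.6712
Step 4: Proximal objective.
0.5*||prox-x||^2 = 5.78
lambda*||prox|| = 5.6821
Total = 11.4621


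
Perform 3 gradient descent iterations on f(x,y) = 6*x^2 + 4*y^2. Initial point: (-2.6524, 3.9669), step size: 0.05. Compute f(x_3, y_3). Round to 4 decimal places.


Gradient descent on f(x,y) = 6*x^2 + 4*y^2.
Starting point: (-2.6524, 3.9669), alpha = 0.05
Step 1: grad_x = 2*6*-2.6524 = -31.8288, grad_y = 2*4*3.9669 = 31.7352
  x_1 = -2.6524 - 0.05*-31.8288 = -1.061
  y_1 = 3.9669 - 0.05*31.7352 = 2.3801
Step 2: grad_x = 2*6*-1.061 = -12.7315, grad_y = 2*4*2.3801 = 19.0411
  x_2 = -1.061 - 0.05*-12.7315 = -0.4244
  y_2 = 2.3801 - 0.05*19.0411 = 1.4281
Step 3: grad_x = 2*6*-0.4244 = -5.0926, grad_y = 2*4*1.4281 = 11.4247
  x_3 = -0.4244 - 0.05*-5.0926 = -0.1698
  y_3 = 1.4281 - 0.05*11.4247 = 0.8569
f(-0.1698, 0.8569) = 6*(-0.1698)^2 + 4*0.8569^2 = 3.1097


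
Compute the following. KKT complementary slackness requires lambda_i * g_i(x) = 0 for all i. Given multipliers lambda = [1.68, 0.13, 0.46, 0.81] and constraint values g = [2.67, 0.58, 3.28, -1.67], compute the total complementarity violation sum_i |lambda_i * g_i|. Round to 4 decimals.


KKT complementary slackness check:
lambda_1 * g_1 = 1.68 * 2.67 = 4.4856
lambda_2 * g_2 = 0.13 * 0.58 = 0.0754
lambda_3 * g_3 = 0.46 * 3.28 = 1.5088
lambda_4 * g_4 = 0.81 * -1.67 = -1.3527
Total violation = 4.4856 + 0.0754 + 1.5088 + 1.3527 = 7.4225


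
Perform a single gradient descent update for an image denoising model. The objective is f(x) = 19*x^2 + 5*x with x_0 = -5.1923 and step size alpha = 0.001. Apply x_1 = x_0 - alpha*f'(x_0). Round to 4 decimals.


We compute the gradient at x_0 and apply the update.
f'(x) = 38*x + 5
f'(-5.1923) = 38*-5.1923 + 5 = -192.3074
x_1 = -5.1923 - 0.001*-192.3074 = -5.0


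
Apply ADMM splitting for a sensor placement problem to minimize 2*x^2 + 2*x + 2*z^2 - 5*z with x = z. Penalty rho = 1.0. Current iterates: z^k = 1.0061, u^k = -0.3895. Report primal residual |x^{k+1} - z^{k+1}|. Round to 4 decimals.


ADMM iteration with rho = 1.0, z^k = 1.0061, u^k = -0.3895
Step 1: x-update.
Minimize 2*x^2 + 2*x + (1.0/2)*(x - 1.0061 - 0.3895)^2
FOC: (2*2 + 1.0)*x = -2 + 1.0*(1.0061 + 0.3895)
x^{k+1} = -0.1209
Step 2: z-update.
Minimize 2*z^2 - 5*z + (1.0/2)*(-0.1209 - z - 0.3895)^2
FOC: (2*2 + 1.0)*z = 5 + 1.0*(-0.1209 - 0.3895)
z^{k+1} = 0.8979
Step 3: u-update.
u^{k+1} = -0.3895 - 0.1209 - 0.8979 = -1.4083
Step 4: Primal residual = |-0.1209 - 0.8979| = 1.0188


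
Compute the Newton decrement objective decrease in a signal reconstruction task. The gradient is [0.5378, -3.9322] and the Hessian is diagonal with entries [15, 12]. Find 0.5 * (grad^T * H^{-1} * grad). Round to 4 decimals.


Step 1: H is diagonal, so H^(-1) * g = [0.0359, -0.3277].
Step 2: g^T H^(-1) g = sum_i g_i^2 / H_ii
  = (0.5378)^2/15 + (-3.9322)^2/12
  = 0.0193 + 1.2885 = 1.3078
Step 3: Objective decrease = 0.5 * g^T H^(-1) g = 0.6539


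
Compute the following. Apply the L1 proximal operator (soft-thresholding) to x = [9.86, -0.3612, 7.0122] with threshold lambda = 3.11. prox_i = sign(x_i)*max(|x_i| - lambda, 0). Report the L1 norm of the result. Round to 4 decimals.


Soft-thresholding with lambda = 3.11:
prox(9.86) = sign(9.86)*max(|9.86| - 3.11, 0) = 6.75
prox(-0.3612) = sign(-0.3612)*max(|-0.3612| - 3.11, 0) = 0.0
prox(7.0122) = sign(7.0122)*max(|7.0122| - 3.11, 0) = 3.9022
prox(x) = [6.75, 0.0, 3.9022]
||prox(x)||_1 = 6.75 + 0.0 + 3.9022 = 10.6522


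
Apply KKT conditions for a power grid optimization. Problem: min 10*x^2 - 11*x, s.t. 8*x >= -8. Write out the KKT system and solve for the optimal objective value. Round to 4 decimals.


Step 1: Try lambda = 0 (constraint inactive).
Stationarity: 2*10*x - 11 = 0
x* = 11/(2*10) = 0.55
Check constraint: 8*0.55 = 4.4 >= -8 -- satisfied.
Step 2: Compute optimal value.
f(x*) = 10*0.55^2 - 11*0.55 = -3.025


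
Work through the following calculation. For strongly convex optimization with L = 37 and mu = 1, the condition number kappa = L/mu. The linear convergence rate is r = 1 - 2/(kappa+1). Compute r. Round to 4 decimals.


Step 1: Compute the condition number.
kappa = L/mu = 37/1 = 37.0
Step 2: Compute the convergence rate.
r = 1 - 2/(kappa + 1) = 1 - 2*mu/(L + mu) = (L - mu)/(L + mu) = 36/38 = 0.9474


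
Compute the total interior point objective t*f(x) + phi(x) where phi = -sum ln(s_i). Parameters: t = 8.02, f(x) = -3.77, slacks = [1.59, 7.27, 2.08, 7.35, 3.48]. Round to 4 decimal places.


Step 1: Compute log-barrier.
ln values: [0.4637, 1.9838, 0.7324, 1.9947, 1.247]
phi = -(0.4637 + 1.9838 + 0.7324 + 1.9947 + 1.247) = -6.4216
Step 2: Compute augmented objective.
t*f(x) = 8.02*-3.77 = -30.2354
Total = -30.2354 - 6.4216 = -36.657


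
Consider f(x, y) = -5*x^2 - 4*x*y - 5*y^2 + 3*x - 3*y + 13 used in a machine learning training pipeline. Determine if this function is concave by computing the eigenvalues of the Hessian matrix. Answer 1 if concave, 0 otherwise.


The Hessian of f(x,y) = -5*x^2 - 4*x*y - 5*y^2 + 3*x - 3*y + 13 is:
H = [[-10, -4], [-4, -10]]
Trace = -10 - 10 = -20
Determinant = -10*-10 - (-4)^2 = 84
Discriminant = (-20)^2 - 4*84 = 64.0
Eigenvalues: lambda_1 = -14.0, lambda_2 = -6.0
The function is concave.

1


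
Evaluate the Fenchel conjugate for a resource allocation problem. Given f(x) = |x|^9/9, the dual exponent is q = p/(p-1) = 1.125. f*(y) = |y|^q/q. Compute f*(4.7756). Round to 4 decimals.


The conjugate exponent q satisfies 1/p + 1/q = 1.
p = 9, so q = 9/(9 - 1) = 1.125
|y|^q = 4.7756^1.125 = 5.8064
f*(4.7756) = 5.8064 / 1.125 = 5.1612


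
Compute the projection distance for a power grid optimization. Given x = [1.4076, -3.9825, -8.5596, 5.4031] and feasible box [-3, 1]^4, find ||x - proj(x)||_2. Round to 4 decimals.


Project each component onto [-3, 1].
clip(1.4076) = 1.0, clip(-3.9825) = -3.0, clip(-8.5596) = -3.0, clip(5.4031) = 1.0
Projection = [1.0, -3.0, -3.0, 1.0]
Squared diffs: [0.1661, 0.9653, 30.9092, 19.3873]
Distance = sqrt(51.4279) = 7.1713


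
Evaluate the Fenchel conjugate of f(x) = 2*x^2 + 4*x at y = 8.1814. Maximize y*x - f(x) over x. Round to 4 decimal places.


f*(y) = sup_x {y*x - a*x^2 - b*x} = sup_x {(y-b)*x - a*x^2}
FOC: (y - b) - 2a*x = 0 => x* = (y - b)/(2a)
x* = (8.1814 - 4)/(2*2) = 1.0454
f*(8.1814) = (y-b)^2/(4a) = (8.1814 - 4)^2/(4*2)
= 17.4841/8 = 2.1855


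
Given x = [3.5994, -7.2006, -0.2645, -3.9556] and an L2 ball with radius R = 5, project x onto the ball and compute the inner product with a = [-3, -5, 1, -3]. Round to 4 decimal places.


Step 1: Compute ||x|| (intermediates to 6 decimals).
||x|| = sqrt(3.5994^2 + (-7.2006)^2 + (-0.2645)^2 + (-3.9556)^2) = 8.973352
Step 2: Project.
Since ||x|| > R, scale = R/||x|| = 5/8.973352 = 0.557205, proj(x) = scale * x
proj(x) = [2.005604, -4.01221, -0.147381, -2.20408]
Step 3: Dot product.
a^T * proj(x) = -3*2.005604 - 5*(-4.01221) + 1*(-0.147381) - 3*(-2.20408) = 20.5091


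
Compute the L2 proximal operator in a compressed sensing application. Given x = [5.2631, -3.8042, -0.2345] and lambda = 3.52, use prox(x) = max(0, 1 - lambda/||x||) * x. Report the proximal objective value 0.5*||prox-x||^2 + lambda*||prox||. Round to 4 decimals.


Step 1: Compute ||x||.
||x|| = 6.4982
Step 2: Compute scaling factor.
scale = max(0, 1 - 3.52/6.4982) = 0.4583
Step 3: prox(x) = [2.4122, -1.7435, -0.1075]
||prox(x)|| = 2.9782
Step 4: Proximal objective.
0.5*||prox-x||^2 = 6.1952
lambda*||prox|| = 10.4833
Total = 16.6786


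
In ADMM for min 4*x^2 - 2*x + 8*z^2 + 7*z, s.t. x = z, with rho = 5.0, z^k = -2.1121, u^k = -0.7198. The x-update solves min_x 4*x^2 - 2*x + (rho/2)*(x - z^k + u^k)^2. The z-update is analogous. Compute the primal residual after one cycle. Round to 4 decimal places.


ADMM iteration with rho = 5.0, z^k = -2.1121, u^k = -0.7198
Step 1: x-update.
Minimize 4*x^2 - 2*x + (5.0/2)*(x + 2.1121 - 0.7198)^2
FOC: (2*4 + 5.0)*x = 2 + 5.0*(-2.1121 + 0.7198)
x^{k+1} = -0.3817
Step 2: z-update.
Minimize 8*z^2 + 7*z + (5.0/2)*(-0.3817 - z - 0.7198)^2
FOC: (2*8 + 5.0)*z = -7 + 5.0*(-0.3817 - 0.7198)
z^{k+1} = -0.5956
Step 3: u-update.
u^{k+1} = -0.7198 - 0.3817 + 0.5956 = -0.5059
Step 4: Primal residual = |-0.3817 + 0.5956| = 0.2139


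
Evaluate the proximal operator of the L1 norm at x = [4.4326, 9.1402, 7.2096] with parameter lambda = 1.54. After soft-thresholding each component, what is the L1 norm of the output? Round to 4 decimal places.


Soft-thresholding with lambda = 1.54:
prox(4.4326) = sign(4.4326)*max(|4.4326| - 1.54, 0) = 2.8926
prox(9.1402) = sign(9.1402)*max(|9.1402| - 1.54, 0) = 7.6002
prox(7.2096) = sign(7.2096)*max(|7.2096| - 1.54, 0) = 5.6696
prox(x) = [2.8926, 7.6002, 5.6696]
||prox(x)||_1 = 2.8926 + 7.6002 + 5.6696 = 16.1624


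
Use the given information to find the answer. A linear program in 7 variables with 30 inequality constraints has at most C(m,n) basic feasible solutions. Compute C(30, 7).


Each vertex corresponds to some choice of n active constraints out of m, so the number of vertices is at most C(m, n) = m! / (n!(m-n)!).
m = 30, n = 7
Numerator: 30 * 29 * 28 * 27 * 26 * 25 * 24
Denominator: 7! = 5040
C(30, 7) = 2035800


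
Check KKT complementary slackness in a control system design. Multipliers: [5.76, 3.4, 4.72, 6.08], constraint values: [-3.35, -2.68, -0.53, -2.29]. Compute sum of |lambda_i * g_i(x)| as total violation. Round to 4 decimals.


KKT complementary slackness check:
lambda_1 * g_1 = 5.76 * -3.35 = -19.296
lambda_2 * g_2 = 3.4 * -2.68 = -9.112
lambda_3 * g_3 = 4.72 * -0.53 = -2.5016
lambda_4 * g_4 = 6.08 * -2.29 = -13.9232
Total violation = 19.296 + 9.112 + 2.5016 + 13.9232 = 44.8328


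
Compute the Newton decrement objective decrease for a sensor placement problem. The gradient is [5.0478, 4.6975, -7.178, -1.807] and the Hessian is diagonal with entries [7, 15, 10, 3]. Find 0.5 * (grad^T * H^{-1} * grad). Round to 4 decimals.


Step 1: H is diagonal, so H^(-1) * g = [0.7211, 0.3132, -0.7178, -0.6023].
Step 2: g^T H^(-1) g = sum_i g_i^2 / H_ii
  = (5.0478)^2/7 + (4.6975)^2/15 + (-7.178)^2/10 + (-1.807)^2/3
  = 3.64 + 1.4711 + 5.1524 + 1.0884 = 11.3519
Step 3: Objective decrease = 0.5 * g^T H^(-1) g = 5.676


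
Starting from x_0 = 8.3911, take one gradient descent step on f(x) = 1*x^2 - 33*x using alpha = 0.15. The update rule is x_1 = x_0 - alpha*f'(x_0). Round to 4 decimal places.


We compute the gradient at x_0 and apply the update.
f'(x) = 2*x - 33
f'(8.3911) = 2*8.3911 - 33 = -16.2178
x_1 = 8.3911 - 0.15*-16.2178 = 10.8238


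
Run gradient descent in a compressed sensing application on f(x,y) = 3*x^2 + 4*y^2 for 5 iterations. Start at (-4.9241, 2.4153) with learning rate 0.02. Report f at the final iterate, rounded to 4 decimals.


Gradient descent on f(x,y) = 3*x^2 + 4*y^2.
Starting point: (-4.9241, 2.4153), alpha = 0.02
Step 1: grad_x = 2*3*-4.9241 = -29.5446, grad_y = 2*4*2.4153 = 19.3224
  x_1 = -4.9241 - 0.02*-29.5446 = -4.3332
  y_1 = 2.4153 - 0.02*19.3224 = 2.0289
Step 2: grad_x = 2*3*-4.3332 = -25.9992, grad_y = 2*4*2.0289 = 16.2308
  x_2 = -4.3332 - 0.02*-25.9992 = -3.8132
  y_2 = 2.0289 - 0.02*16.2308 = 1.7042
Step 3: grad_x = 2*3*-3.8132 = -22.8793, grad_y = 2*4*1.7042 = 13.6339
  x_3 = -3.8132 - 0.02*-22.8793 = -3.3556
  y_3 = 1.7042 - 0.02*13.6339 = 1.4316
Step 4: grad_x = 2*3*-3.3556 = -20.1338, grad_y = 2*4*1.4316 = 11.4525
  x_4 = -3.3556 - 0.02*-20.1338 = -2.953
  y_4 = 1.4316 - 0.02*11.4525 = 1.2025
Step 5: grad_x = 2*3*-2.953 = -17.7178, grad_y = 2*4*1.2025 = 9.6201
  x_5 = -2.953 - 0.02*-17.7178 = -2.5986
  y_5 = 1.2025 - 0.02*9.6201 = 1.0101
f(-2.5986, 1.0101) = 3*(-2.5986)^2 + 4*1.0101^2 = 24.3395


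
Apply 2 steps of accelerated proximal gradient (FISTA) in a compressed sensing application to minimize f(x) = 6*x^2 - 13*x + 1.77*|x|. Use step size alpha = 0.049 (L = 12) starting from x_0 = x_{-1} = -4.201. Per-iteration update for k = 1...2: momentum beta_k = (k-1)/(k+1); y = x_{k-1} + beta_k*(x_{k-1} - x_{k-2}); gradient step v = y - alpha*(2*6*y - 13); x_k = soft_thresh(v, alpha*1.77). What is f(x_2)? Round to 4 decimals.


FISTA on f(x) = 6*x^2 - 13*x + 1.77*|x|
L = 12, alpha = 0.049
Iteration 1: beta = 0.0, y = -4.201 + 0.0*(-4.201 + 4.201) = -4.201
  grad(y) = -63.412, v = y - alpha*grad = -1.0938
  prox(v) = soft_thresh(-1.0938, 0.0867) = -1.0071
Iteration 2: beta = 0.3333, y = -1.0071 + 0.3333*(-1.0071 + 4.201) = 0.0576
  grad(y) = -12.3093, v = y - alpha*grad = 0.6607
  prox(v) = soft_thresh(0.6607, 0.0867) = 0.574
f(x_2) = 6*0.574^2 - 13*0.574 + 1.77*|0.574| = -4.4691


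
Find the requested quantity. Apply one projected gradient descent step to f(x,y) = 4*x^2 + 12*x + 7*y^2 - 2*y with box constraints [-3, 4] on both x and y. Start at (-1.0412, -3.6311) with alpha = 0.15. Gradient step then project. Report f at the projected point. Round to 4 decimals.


Step 1: Compute gradient at (-1.0412, -3.6311).
grad_x = 2*4*-1.0412 + 12 = 3.6704
grad_y = 2*7*-3.6311 - 2 = -52.8354
Step 2: Gradient step.
x_raw = -1.0412 - 0.15*3.6704 = -1.5918
y_raw = -3.6311 - 0.15*-52.8354 = 4.2942
Step 3: Project onto [-3, 4].
x_proj = clip(-1.5918) = -1.5918
y_proj = clip(4.2942) = 4.0
Step 4: Evaluate f.
f(-1.5918, 4.0) = 95.0337


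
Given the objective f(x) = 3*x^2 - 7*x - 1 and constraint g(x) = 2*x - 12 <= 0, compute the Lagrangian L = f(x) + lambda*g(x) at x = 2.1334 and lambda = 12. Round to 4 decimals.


Step 1: Evaluate f(x).
f(2.1334) = 3*2.1334^2 - 7*2.1334 - 1 = -2.2796
Step 2: Evaluate g(x).
g(2.1334) = 2*2.1334 - 12 = -7.7332
Step 3: Compute Lagrangian.
L = -2.2796 + 12*-7.7332 = -95.078


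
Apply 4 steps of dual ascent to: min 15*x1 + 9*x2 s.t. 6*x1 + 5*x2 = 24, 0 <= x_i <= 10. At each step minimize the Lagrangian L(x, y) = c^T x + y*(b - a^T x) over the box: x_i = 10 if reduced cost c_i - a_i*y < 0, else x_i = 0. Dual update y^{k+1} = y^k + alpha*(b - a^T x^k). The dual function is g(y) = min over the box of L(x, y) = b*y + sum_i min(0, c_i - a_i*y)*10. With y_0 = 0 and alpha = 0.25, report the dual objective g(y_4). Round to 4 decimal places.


Dual ascent for LP: min 15*x1 + 9*x2, 6*x1 + 5*x2 = 24, 0 <= x_i <= 10
Step 1: y^k = 0.0, reduced costs: (15.0, 9.0)
  x^k = (0.0, 0.0), subgradient = b - a^T x = 24.0
  y^{k+1} = 0.0 + 0.25*24.0 = 6.0
Step 2: y^k = 6.0, reduced costs: (-21.0, -21.0)
  x^k = (10.0, 10.0), subgradient = b - a^T x = -86.0
  y^{k+1} = 6.0 + 0.25*-86.0 = -15.5
Step 3: y^k = -15.5, reduced costs: (108.0, 86.5)
  x^k = (0.0, 0.0), subgradient = b - a^T x = 24.0
  y^{k+1} = -15.5 + 0.25*24.0 = -9.5
Step 4: y^k = -9.5, reduced costs: (72.0, 56.5)
  x^k = (0.0, 0.0), subgradient = b - a^T x = 24.0
  y^{k+1} = -9.5 + 0.25*24.0 = -3.5
Dual objective at y_4 = -3.5: reduced costs (36.0, 26.5), box minimizer x = (0.0, 0.0)
g(y_4) = b*y + (c1 - a1*y)*x1 + (c2 - a2*y)*x2 = 24*(-3.5) + 36.0*0.0 + 26.5*0.0 = -84.0 + 0.0 + 0.0 = -84.0


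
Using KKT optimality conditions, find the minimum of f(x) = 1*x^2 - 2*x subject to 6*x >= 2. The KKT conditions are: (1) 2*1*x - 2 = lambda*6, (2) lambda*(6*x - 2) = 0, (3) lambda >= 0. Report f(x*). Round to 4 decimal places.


Step 1: Try lambda = 0 (constraint inactive).
Stationarity: 2*1*x - 2 = 0
x* = 2/(2*1) = 1.0
Check constraint: 6*1.0 = 6.0 >= 2 -- satisfied.
Step 2: Compute optimal value.
f(x*) = 1*1.0^2 - 2*1.0 = -1.0


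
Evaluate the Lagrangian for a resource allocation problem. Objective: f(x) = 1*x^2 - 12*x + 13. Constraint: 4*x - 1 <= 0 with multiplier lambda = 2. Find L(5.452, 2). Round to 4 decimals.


Step 1: Evaluate f(x).
f(5.452) = 1*5.452^2 - 12*5.452 + 13 = -22.6997
Step 2: Evaluate g(x).
g(5.452) = 4*5.452 - 1 = 20.808
Step 3: Compute Lagrangian.
L = -22.6997 + 2*20.808 = 18.9163


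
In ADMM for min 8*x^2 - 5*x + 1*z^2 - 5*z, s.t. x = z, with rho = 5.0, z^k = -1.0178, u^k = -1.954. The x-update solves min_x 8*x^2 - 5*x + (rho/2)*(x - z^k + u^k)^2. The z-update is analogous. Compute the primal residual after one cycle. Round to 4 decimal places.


ADMM iteration with rho = 5.0, z^k = -1.0178, u^k = -1.954
Step 1: x-update.
Minimize 8*x^2 - 5*x + (5.0/2)*(x + 1.0178 - 1.954)^2
FOC: (2*8 + 5.0)*x = 5 + 5.0*(-1.0178 + 1.954)
x^{k+1} = 0.461
Step 2: z-update.
Minimize 1*z^2 - 5*z + (5.0/2)*(0.461 - z - 1.954)^2
FOC: (2*1 + 5.0)*z = 5 + 5.0*(0.461 - 1.954)
z^{k+1} = -0.3521
Step 3: u-update.
u^{k+1} = -1.954 + 0.461 + 0.3521 = -1.1409
Step 4: Primal residual = |0.461 + 0.3521| = 0.8131


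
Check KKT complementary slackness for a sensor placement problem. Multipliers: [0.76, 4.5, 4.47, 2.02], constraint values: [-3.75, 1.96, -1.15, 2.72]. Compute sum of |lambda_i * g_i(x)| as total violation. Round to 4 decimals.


KKT complementary slackness check:
lambda_1 * g_1 = 0.76 * -3.75 = -2.85
lambda_2 * g_2 = 4.5 * 1.96 = 8.82
lambda_3 * g_3 = 4.47 * -1.15 = -5.1405
lambda_4 * g_4 = 2.02 * 2.72 = 5.4944
Total violation = 2.85 + 8.82 + 5.1405 + 5.4944 = 22.3049


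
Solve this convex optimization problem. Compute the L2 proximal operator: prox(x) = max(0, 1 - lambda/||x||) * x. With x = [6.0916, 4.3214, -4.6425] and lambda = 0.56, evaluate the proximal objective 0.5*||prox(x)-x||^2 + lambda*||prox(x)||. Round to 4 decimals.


Step 1: Compute ||x||.
||x|| = 8.794
Step 2: Compute scaling factor.
scale = max(0, 1 - 0.56/8.794) = 0.9363
Step 3: prox(x) = [5.7037, 4.0462, -4.3469]
||prox(x)|| = 8.234
Step 4: Proximal objective.
0.5*||prox-x||^2 = 0.1568
lambda*||prox|| = 4.611
Total = 4.7679


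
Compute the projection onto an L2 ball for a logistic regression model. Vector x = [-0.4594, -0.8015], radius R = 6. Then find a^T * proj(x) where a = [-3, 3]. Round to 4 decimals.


Step 1: Compute ||x|| (intermediates to 6 decimals).
||x|| = sqrt((-0.4594)^2 + (-0.8015)^2) = 0.923824
Step 2: Project.
Since ||x|| <= R, proj = x (no scaling needed).
proj(x) = [-0.4594, -0.8015]
Step 3: Dot product.
a^T * proj(x) = -3*(-0.4594) + 3*(-0.8015) = -1.0263


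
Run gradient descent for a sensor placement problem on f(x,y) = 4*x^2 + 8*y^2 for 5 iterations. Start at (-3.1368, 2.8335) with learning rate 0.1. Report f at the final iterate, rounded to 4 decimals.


Gradient descent on f(x,y) = 4*x^2 + 8*y^2.
Starting point: (-3.1368, 2.8335), alpha = 0.1
Step 1: grad_x = 2*4*-3.1368 = -25.0944, grad_y = 2*8*2.8335 = 45.336
  x_1 = -3.1368 - 0.1*-25.0944 = -0.6274
  y_1 = 2.8335 - 0.1*45.336 = -1.7001
Step 2: grad_x = 2*4*-0.6274 = -5.0189, grad_y = 2*8*-1.7001 = -27.2016
  x_2 = -0.6274 - 0.1*-5.0189 = -0.1255
  y_2 = -1.7001 - 0.1*-27.2016 = 1.0201
Step 3: grad_x = 2*4*-0.1255 = -1.0038, grad_y = 2*8*1.0201 = 16.321
  x_3 = -0.1255 - 0.1*-1.0038 = -0.0251
  y_3 = 1.0201 - 0.1*16.321 = -0.612
Step 4: grad_x = 2*4*-0.0251 = -0.2008, grad_y = 2*8*-0.612 = -9.7926
  x_4 = -0.0251 - 0.1*-0.2008 = -0.005
  y_4 = -0.612 - 0.1*-9.7926 = 0.3672
Step 5: grad_x = 2*4*-0.005 = -0.0402, grad_y = 2*8*0.3672 = 5.8755
  x_5 = -0.005 - 0.1*-0.0402 = -0.001
  y_5 = 0.3672 - 0.1*5.8755 = -0.2203
f(-0.001, -0.2203) = 4*(-0.001)^2 + 8*(-0.2203)^2 = 0.3884


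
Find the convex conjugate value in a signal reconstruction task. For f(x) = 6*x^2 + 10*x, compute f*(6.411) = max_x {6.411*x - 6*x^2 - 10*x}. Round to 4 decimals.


f*(y) = sup_x {y*x - a*x^2 - b*x} = sup_x {(y-b)*x - a*x^2}
FOC: (y - b) - 2a*x = 0 => x* = (y - b)/(2a)
x* = (6.411 - 10)/(2*6) = -0.2991
f*(6.411) = (y-b)^2/(4a) = (6.411 - 10)^2/(4*6)
= 12.8809/24 = 0.5367


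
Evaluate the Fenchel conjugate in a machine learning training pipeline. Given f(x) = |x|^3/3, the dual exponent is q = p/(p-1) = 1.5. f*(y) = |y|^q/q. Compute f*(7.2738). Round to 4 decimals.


The conjugate exponent q satisfies 1/p + 1/q = 1.
p = 3, so q = 3/(3 - 1) = 1.5
|y|^q = 7.2738^1.5 = 19.6174
f*(7.2738) = 19.6174 / 1.5 = 13.0783


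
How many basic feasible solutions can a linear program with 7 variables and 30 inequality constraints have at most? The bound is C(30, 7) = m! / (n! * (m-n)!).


Each vertex corresponds to some choice of n active constraints out of m, so the number of vertices is at most C(m, n) = m! / (n!(m-n)!).
m = 30, n = 7
Numerator: 30 * 29 * 28 * 27 * 26 * 25 * 24
Denominator: 7! = 5040
C(30, 7) = 2035800


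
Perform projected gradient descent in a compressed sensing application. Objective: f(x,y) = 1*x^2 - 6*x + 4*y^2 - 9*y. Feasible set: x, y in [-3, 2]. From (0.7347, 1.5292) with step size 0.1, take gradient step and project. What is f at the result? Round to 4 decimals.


Step 1: Compute gradient at (0.7347, 1.5292).
grad_x = 2*1*0.7347 - 6 = -4.5306
grad_y = 2*4*1.5292 - 9 = 3.2336
Step 2: Gradient step.
x_raw = 0.7347 - 0.1*-4.5306 = 1.1878
y_raw = 1.5292 - 0.1*3.2336 = 1.2058
Step 3: Project onto [-3, 2].
x_proj = clip(1.1878) = 1.1878
y_proj = clip(1.2058) = 1.2058
Step 4: Evaluate f.
f(1.1878, 1.2058) = -10.7521


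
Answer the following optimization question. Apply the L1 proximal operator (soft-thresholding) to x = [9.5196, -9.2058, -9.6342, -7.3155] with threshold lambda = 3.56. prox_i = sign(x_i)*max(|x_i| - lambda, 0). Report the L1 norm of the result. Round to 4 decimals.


Soft-thresholding with lambda = 3.56:
prox(9.5196) = sign(9.5196)*max(|9.5196| - 3.56, 0) = 5.9596
prox(-9.2058) = sign(-9.2058)*max(|-9.2058| - 3.56, 0) = -5.6458
prox(-9.6342) = sign(-9.6342)*max(|-9.6342| - 3.56, 0) = -6.0742
prox(-7.3155) = sign(-7.3155)*max(|-7.3155| - 3.56, 0) = -3.7555
prox(x) = [5.9596, -5.6458, -6.0742, -3.7555]
||prox(x)||_1 = 5.9596 + 5.6458 + 6.0742 + 3.7555 = 21.4351


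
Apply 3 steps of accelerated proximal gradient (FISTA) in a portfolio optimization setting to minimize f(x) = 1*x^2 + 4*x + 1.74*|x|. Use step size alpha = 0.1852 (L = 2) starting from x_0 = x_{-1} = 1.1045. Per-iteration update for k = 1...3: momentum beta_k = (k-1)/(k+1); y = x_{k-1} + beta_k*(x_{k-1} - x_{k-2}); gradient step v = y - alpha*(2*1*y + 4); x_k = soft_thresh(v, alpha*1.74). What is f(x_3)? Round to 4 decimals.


FISTA on f(x) = 1*x^2 + 4*x + 1.74*|x|
L = 2, alpha = 0.1852
Iteration 1: beta = 0.0, y = 1.1045 + 0.0*(1.1045 - 1.1045) = 1.1045
  grad(y) = 6.209, v = y - alpha*grad = -0.0454
  prox(v) = soft_thresh(-0.0454, 0.3222) = 0.0
Iteration 2: beta = 0.3333, y = 0.0 + 0.3333*(0.0 - 1.1045) = -0.3682
  grad(y) = 3.2637, v = y - alpha*grad = -0.9726
  prox(v) = soft_thresh(-0.9726, 0.3222) = -0.6503
Iteration 3: beta = 0.5, y = -0.6503 + 0.5*(-0.6503 - 0.0) = -0.9755
  grad(y) = 2.049, v = y - alpha*grad = -1.355
  prox(v) = soft_thresh(-1.355, 0.3222) = -1.0327
f(x_3) = 1*(-1.0327)^2 + 4*(-1.0327) + 1.74*|-1.0327| = -1.2674


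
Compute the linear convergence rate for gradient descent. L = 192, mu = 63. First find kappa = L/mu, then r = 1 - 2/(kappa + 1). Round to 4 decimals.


Step 1: Compute the condition number.
kappa = L/mu = 192/63 = 3.0476
Step 2: Compute the convergence rate.
r = 1 - 2/(kappa + 1) = 1 - 2*mu/(L + mu) = (L - mu)/(L + mu) = 129/255 = 0.5059


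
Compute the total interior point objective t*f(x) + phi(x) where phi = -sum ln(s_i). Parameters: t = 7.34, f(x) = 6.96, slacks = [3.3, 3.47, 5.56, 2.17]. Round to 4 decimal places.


Step 1: Compute log-barrier.
ln values: [1.1939, 1.2442, 1.7156, 0.7747]
phi = -(1.1939 + 1.2442 + 1.7156 + 0.7747) = -4.9284
Step 2: Compute augmented objective.
t*f(x) = 7.34*6.96 = 51.0864
Total = 51.0864 - 4.9284 = 46.158


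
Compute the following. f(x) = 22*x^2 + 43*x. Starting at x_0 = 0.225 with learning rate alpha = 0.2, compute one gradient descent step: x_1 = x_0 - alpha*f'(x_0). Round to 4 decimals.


We compute the gradient at x_0 and apply the update.
f'(x) = 44*x + 43
f'(0.225) = 44*0.225 + 43 = 52.9
x_1 = 0.225 - 0.2*52.9 = -10.355


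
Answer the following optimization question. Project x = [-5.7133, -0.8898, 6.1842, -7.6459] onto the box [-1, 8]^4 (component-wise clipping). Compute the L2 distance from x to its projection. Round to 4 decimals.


Project each component onto [-1, 8].
clip(-5.7133) = -1.0, clip(-0.8898) = -0.8898, clip(6.1842) = 6.1842, clip(-7.6459) = -1.0
Projection = [-1.0, -0.8898, 6.1842, -1.0]
Squared diffs: [22.2152, 0.0, 0.0, 44.168]
Distance = sqrt(66.3832) = 8.1476


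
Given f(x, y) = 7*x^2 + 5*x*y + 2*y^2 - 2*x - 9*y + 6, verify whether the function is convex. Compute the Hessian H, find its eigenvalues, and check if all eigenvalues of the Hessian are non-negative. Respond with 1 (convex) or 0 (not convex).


The Hessian of f(x,y) = 7*x^2 + 5*x*y + 2*y^2 - 2*x - 9*y + 6 is:
H = [[14, 5], [5, 4]]
Trace = 14 + 4 = 18
Determinant = 14*4 - (5)^2 = 31
Discriminant = (18)^2 - 4*31 = 200.0
Eigenvalues: lambda_1 = 1.9289, lambda_2 = 16.0711
The function is convex.

1


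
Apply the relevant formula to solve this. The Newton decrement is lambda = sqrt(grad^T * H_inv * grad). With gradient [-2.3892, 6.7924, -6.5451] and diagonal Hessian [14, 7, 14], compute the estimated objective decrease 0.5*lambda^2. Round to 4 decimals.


Step 1: H is diagonal, so H^(-1) * g = [-0.1707, 0.9703, -0.4675].
Step 2: g^T H^(-1) g = sum_i g_i^2 / H_ii
  = (-2.3892)^2/14 + (6.7924)^2/7 + (-6.5451)^2/14
  = 0.4077 + 6.591 + 3.0599 = 10.0586
Step 3: Objective decrease = 0.5 * g^T H^(-1) g = 5.0293
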